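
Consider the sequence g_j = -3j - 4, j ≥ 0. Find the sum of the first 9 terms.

Over j = 0..8: Σj = 36.
Total = (-3)·36 + (-4)·9 = -144.

-144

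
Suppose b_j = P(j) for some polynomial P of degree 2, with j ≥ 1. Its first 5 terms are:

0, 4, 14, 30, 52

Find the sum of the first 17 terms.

4624

1st diffs: 4, 10, 16, 22.
2nd diffs: 6, 6, 6 (constant).
So b_j = 3j^2 - 5j + 2.
Continuing: …, 80, 114, 154, 200, …, b_{17} = 784.
Summing j = 1..17 (17 terms) gives 4624.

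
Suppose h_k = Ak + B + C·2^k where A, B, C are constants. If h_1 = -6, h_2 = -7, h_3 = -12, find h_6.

Plug in k = 1, 2, 3: A + B + 2C = -6; 2A + B + 4C = -7; 3A + B + 8C = -12.
Subtracting the first from the second: A + 2C = -1.
Subtracting the second from the third: A + 4C = -5.
Solving: C = -2, A = 3, then B = -5.
Hence h_6 = 3·6 + (-5) + (-2)·64 = -115.

-115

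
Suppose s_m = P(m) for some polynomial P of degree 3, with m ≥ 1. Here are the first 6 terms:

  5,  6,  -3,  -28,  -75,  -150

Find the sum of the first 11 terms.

-3520

1st diffs: 1, -9, -25, -47, -75.
2nd diffs: -10, -16, -22, -28.
3rd diffs: -6, -6, -6 (constant).
So s_m = -m^3 + m^2 + 5m.
Continuing: …, -259, -408, -603, -850, …, s_{11} = -1155.
Summing m = 1..11 (11 terms) gives -3520.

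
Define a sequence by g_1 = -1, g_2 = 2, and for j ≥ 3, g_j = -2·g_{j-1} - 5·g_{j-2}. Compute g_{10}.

-1558

Step forward from the initial values:
g_3 = 1;  g_4 = -12;  g_5 = 19;  g_6 = 22;  g_7 = -139;  g_8 = 168;  g_9 = 359;  g_{10} = -1558.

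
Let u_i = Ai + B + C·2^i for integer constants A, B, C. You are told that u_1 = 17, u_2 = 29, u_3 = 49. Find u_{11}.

8241

Plug in i = 1, 2, 3: A + B + 2C = 17; 2A + B + 4C = 29; 3A + B + 8C = 49.
Subtracting the first from the second: A + 2C = 12.
Subtracting the second from the third: A + 4C = 20.
Solving: C = 4, A = 4, then B = 5.
Therefore u_{11} = 44 + 5 + 4·2048 = 8241.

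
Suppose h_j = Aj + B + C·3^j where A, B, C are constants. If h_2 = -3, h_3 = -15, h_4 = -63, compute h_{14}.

-4782891

Write the equations: 2A + B + 9C = -3; 3A + B + 27C = -15; 4A + B + 81C = -63.
Subtracting the first from the second: A + 18C = -12.
Subtracting the second from the third: A + 54C = -48.
Solving: C = -1, A = 6, then B = -6.
Therefore h_{14} = 84 + (-6) + (-1)·4782969 = -4782891.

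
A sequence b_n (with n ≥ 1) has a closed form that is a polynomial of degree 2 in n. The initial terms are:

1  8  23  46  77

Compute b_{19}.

1st diffs: 7, 15, 23, 31.
2nd diffs: 8, 8, 8 (constant).
Newton forward-difference form: b_n = 1 + 7·C(n-1,1) + 8·C(n-1,2).
At n = 19: n-1 = 18, so b_{19} = 1 + 126 + 1224 = 1351.

1351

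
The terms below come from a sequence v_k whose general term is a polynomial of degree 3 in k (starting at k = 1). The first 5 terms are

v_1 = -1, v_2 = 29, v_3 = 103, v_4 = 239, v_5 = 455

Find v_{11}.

1st diffs: 30, 74, 136, 216.
2nd diffs: 44, 62, 80.
3rd diffs: 18, 18 (constant).
Newton forward-difference form: v_k = -1 + 30·C(k-1,1) + 44·C(k-1,2) + 18·C(k-1,3).
At k = 11: k-1 = 10, so v_{11} = -1 + 300 + 1980 + 2160 = 4439.

4439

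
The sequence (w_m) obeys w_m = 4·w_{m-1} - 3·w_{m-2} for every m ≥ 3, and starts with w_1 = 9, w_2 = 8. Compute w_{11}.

-29515

Compute successive terms:
w_3 = 5; w_4 = -4; w_5 = -31; w_6 = -112; w_7 = -355; w_8 = -1084; w_9 = -3271; w_{10} = -9832; w_{11} = -29515.
(Characteristic roots are 3 and 1.)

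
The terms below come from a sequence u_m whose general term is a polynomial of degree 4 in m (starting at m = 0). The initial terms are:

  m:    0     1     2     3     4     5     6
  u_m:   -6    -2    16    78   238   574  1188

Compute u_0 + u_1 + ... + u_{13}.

83454

1st diffs: 4, 18, 62, 160, 336, 614.
2nd diffs: 14, 44, 98, 176, 278.
3rd diffs: 30, 54, 78, 102.
4th diffs: 24, 24, 24 (constant).
So u_m = m^4 - m^3 + 3m^2 + m - 6.
Continuing: …, 2206, 3778, 6078, 9304, …, u_{13} = 26878.
Summing m = 0..13 (14 terms) gives 83454.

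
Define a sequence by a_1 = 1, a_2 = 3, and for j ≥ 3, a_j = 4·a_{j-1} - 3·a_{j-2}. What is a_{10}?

19683

Compute successive terms:
a_3 = 9; a_4 = 27; a_5 = 81; a_6 = 243; a_7 = 729; a_8 = 2187; a_9 = 6561; a_{10} = 19683.
(Characteristic roots are 3 and 1.)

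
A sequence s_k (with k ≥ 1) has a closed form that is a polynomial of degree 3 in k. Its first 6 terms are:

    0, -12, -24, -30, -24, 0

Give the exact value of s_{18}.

3876

1st diffs: -12, -12, -6, 6, 24.
2nd diffs: 0, 6, 12, 18.
3rd diffs: 6, 6, 6 (constant).
Newton forward-difference form: s_k = (-12)·C(k-1,1) + 6·C(k-1,3).
At k = 18: k-1 = 17, so s_{18} = -204 + 4080 = 3876.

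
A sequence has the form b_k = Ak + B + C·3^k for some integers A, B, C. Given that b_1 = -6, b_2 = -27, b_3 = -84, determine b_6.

-2199

Write the equations: A + B + 3C = -6; 2A + B + 9C = -27; 3A + B + 27C = -84.
Subtracting the first from the second: A + 6C = -21.
Subtracting the second from the third: A + 18C = -57.
Solving: C = -3, A = -3, then B = 6.
So b_k = -3·k + 6 + (-3)·3^k; at k=6 this is -2199.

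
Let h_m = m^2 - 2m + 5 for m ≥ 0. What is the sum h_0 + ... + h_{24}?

4425

Over m = 0..24: Σm = 300, Σm² = 4900.
Total = (1)·4900 + (-2)·300 + (5)·25 = 4425.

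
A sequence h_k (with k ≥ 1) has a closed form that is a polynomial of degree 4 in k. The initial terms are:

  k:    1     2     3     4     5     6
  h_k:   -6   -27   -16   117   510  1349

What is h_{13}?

1st diffs: -21, 11, 133, 393, 839.
2nd diffs: 32, 122, 260, 446.
3rd diffs: 90, 138, 186.
4th diffs: 48, 48 (constant).
Newton forward-difference form: h_k = -6 + (-21)·C(k-1,1) + 32·C(k-1,2) + 90·C(k-1,3) + 48·C(k-1,4).
At k = 13: k-1 = 12, so h_{13} = -6 - 252 + 2112 + 19800 + 23760 = 45414.

45414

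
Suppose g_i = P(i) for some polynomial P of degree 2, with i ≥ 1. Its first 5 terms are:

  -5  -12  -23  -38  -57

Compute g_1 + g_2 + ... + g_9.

-633

1st diffs: -7, -11, -15, -19.
2nd diffs: -4, -4, -4 (constant).
Newton forward-difference form: g_i = -5 + (-7)·C(i-1,1) + (-4)·C(i-1,2).
Continuing: -80, -107, -138, -173.
Summing i = 1..9 (9 terms) gives -633.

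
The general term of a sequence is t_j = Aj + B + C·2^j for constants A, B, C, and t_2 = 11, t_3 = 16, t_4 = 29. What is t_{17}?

Plug in j = 2, 3, 4: 2A + B + 4C = 11; 3A + B + 8C = 16; 4A + B + 16C = 29.
Subtracting the first from the second: A + 4C = 5.
Subtracting the second from the third: A + 8C = 13.
Solving: C = 2, A = -3, then B = 9.
Hence t_{17} = -3·17 + 9 + 2·131072 = 262102.

262102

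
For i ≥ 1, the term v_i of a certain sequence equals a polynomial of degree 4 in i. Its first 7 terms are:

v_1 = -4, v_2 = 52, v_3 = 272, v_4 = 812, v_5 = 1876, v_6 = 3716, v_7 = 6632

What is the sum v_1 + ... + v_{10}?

1st diffs: 56, 220, 540, 1064, 1840, 2916.
2nd diffs: 164, 320, 524, 776, 1076.
3rd diffs: 156, 204, 252, 300.
4th diffs: 48, 48, 48 (constant).
Newton forward-difference form: v_i = -4 + 56·C(i-1,1) + 164·C(i-1,2) + 156·C(i-1,3) + 48·C(i-1,4).
Continuing: 10972, 17132, 25556.
Summing i = 1..10 (10 terms) gives 67016.

67016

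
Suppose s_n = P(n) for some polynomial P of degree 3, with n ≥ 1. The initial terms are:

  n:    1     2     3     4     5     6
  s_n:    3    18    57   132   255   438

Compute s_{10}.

1st diffs: 15, 39, 75, 123, 183.
2nd diffs: 24, 36, 48, 60.
3rd diffs: 12, 12, 12 (constant).
Newton forward-difference form: s_n = 3 + 15·C(n-1,1) + 24·C(n-1,2) + 12·C(n-1,3).
At n = 10: n-1 = 9, so s_{10} = 3 + 135 + 864 + 1008 = 2010.

2010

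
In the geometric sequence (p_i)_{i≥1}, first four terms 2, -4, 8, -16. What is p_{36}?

Common ratio r = -2.
p_i = 2·(-2)^(i-1).
p_{36} = 2·(-2)^35 = -68719476736.

-68719476736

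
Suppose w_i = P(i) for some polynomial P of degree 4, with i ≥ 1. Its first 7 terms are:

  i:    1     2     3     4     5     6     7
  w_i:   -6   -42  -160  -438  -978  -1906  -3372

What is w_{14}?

-46338

1st diffs: -36, -118, -278, -540, -928, -1466.
2nd diffs: -82, -160, -262, -388, -538.
3rd diffs: -78, -102, -126, -150.
4th diffs: -24, -24, -24 (constant).
Newton forward-difference form: w_i = -6 + (-36)·C(i-1,1) + (-82)·C(i-1,2) + (-78)·C(i-1,3) + (-24)·C(i-1,4).
At i = 14: i-1 = 13, so w_{14} = -6 - 468 - 6396 - 22308 - 17160 = -46338.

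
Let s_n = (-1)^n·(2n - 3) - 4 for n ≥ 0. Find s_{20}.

(-1)^20 = 1; 2n - 3 at n=20 is 37; so s_{20} = 33.

33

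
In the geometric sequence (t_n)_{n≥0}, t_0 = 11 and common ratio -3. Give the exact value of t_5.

t_n = 11·(-3)^(n-0).
t_5 = 11·(-3)^5 = -2673.

-2673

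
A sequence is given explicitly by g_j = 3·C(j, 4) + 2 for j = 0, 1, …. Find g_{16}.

C(16, 4) = 1820, so g_{16} = 5462.

5462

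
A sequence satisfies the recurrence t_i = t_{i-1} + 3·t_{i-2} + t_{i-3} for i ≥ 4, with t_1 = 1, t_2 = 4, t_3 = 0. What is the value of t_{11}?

4224

Step forward from the initial values:
t_4 = 13; t_5 = 17; t_6 = 56; t_7 = 120; t_8 = 305; t_9 = 721; t_{10} = 1756; t_{11} = 4224.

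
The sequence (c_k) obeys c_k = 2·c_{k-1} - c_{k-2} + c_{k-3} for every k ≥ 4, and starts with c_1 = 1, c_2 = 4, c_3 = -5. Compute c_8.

-87

Applying the relation repeatedly:
c_4 = -13, c_5 = -17, c_6 = -26, c_7 = -48, c_8 = -87.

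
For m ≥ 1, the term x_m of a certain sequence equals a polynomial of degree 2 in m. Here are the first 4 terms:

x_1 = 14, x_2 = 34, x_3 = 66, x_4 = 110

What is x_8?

1st diffs: 20, 32, 44.
2nd diffs: 12, 12 (constant).
Newton forward-difference form: x_m = 14 + 20·C(m-1,1) + 12·C(m-1,2).
At m = 8: m-1 = 7, so x_8 = 14 + 140 + 252 = 406.

406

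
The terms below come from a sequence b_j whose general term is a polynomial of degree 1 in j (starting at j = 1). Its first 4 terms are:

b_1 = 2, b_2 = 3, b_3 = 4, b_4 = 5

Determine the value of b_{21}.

1st diffs: 1, 1, 1 (constant).
So b_j = j + 1.
Evaluating at j = 21 gives b_{21} = 22.

22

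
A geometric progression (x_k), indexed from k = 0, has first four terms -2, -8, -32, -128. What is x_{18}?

-137438953472

Common ratio r = 4.
x_k = (-2)·4^(k-0).
x_{18} = (-2)·4^18 = -137438953472.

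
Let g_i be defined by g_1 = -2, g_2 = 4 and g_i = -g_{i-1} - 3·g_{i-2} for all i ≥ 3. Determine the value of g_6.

34

Iterate the recurrence:
g_3 = 2;  g_4 = -14;  g_5 = 8;  g_6 = 34.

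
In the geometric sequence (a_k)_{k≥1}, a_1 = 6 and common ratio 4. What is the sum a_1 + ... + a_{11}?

a_k = 6·4^(k-1).
S = 6·(4^11 - 1)/(4 - 1) = 6·(4194304 - 1)/(3) = 8388606.

8388606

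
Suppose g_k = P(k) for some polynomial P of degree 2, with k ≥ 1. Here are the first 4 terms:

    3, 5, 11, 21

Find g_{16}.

453

1st diffs: 2, 6, 10.
2nd diffs: 4, 4 (constant).
So g_k = 2k^2 - 4k + 5.
Evaluating at k = 16 gives g_{16} = 453.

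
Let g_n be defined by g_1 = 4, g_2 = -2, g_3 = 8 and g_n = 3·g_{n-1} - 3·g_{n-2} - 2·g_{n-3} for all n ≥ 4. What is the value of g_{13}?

13090

g_4 = 22  g_5 = 46  g_6 = 56  g_7 = -14  g_8 = -302  g_9 = -976  g_{10} = -1994  g_{11} = -2450  g_{12} = 584  g_{13} = 13090.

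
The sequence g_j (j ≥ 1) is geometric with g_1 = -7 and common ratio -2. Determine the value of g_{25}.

-117440512

g_j = (-7)·(-2)^(j-1).
g_{25} = (-7)·(-2)^24 = -117440512.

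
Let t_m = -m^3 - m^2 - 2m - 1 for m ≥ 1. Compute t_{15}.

-3631

t_{15} = -1·15^3 - 1·15^2 - 2·15 - 1 = -3631.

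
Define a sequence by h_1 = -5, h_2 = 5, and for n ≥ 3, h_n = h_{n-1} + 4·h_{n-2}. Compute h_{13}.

Iterate the recurrence:
h_3 = -15  h_4 = 5  h_5 = -55  …  h_{10} = -2995  h_{11} = -8655  h_{12} = -20635  h_{13} = -55255.

-55255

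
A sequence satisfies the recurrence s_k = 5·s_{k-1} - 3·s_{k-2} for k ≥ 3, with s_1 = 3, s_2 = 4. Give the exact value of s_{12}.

Applying the relation repeatedly:
s_3 = 11; s_4 = 43; s_5 = 182; s_6 = 781; s_7 = 3359; s_8 = 14452; s_9 = 62183; s_{10} = 267559; s_{11} = 1151246; s_{12} = 4953553.

4953553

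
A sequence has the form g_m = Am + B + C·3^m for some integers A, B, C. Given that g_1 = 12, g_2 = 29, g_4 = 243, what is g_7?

6558

Plug in m = 1, 2, 4: A + B + 3C = 12; 2A + B + 9C = 29; 4A + B + 81C = 243.
Subtracting the first from the second: A + 6C = 17.
Subtracting the second from the third: 2A + 72C = 214.
Solving: C = 3, A = -1, then B = 4.
So g_m = -1·m + 4 + 3·3^m; at m=7 this is 6558.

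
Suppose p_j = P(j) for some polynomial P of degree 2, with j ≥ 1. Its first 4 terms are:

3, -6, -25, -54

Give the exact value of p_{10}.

1st diffs: -9, -19, -29.
2nd diffs: -10, -10 (constant).
Newton forward-difference form: p_j = 3 + (-9)·C(j-1,1) + (-10)·C(j-1,2).
At j = 10: j-1 = 9, so p_{10} = 3 - 81 - 360 = -438.

-438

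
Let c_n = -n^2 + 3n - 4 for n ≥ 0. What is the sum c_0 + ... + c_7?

-88

Over n = 0..7: Σn = 28, Σn² = 140.
Total = (-1)·140 + (3)·28 + (-4)·8 = -88.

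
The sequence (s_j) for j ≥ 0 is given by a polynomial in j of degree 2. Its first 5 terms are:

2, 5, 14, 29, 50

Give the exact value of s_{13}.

509

1st diffs: 3, 9, 15, 21.
2nd diffs: 6, 6, 6 (constant).
Newton forward-difference form: s_j = 2 + 3·C(j,1) + 6·C(j,2).
At j = 13: j = 13, so s_{13} = 2 + 39 + 468 = 509.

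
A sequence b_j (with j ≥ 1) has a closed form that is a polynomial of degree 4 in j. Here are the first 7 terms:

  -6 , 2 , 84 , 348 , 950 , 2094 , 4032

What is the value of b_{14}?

71078

1st diffs: 8, 82, 264, 602, 1144, 1938.
2nd diffs: 74, 182, 338, 542, 794.
3rd diffs: 108, 156, 204, 252.
4th diffs: 48, 48, 48 (constant).
Newton forward-difference form: b_j = -6 + 8·C(j-1,1) + 74·C(j-1,2) + 108·C(j-1,3) + 48·C(j-1,4).
At j = 14: j-1 = 13, so b_{14} = -6 + 104 + 5772 + 30888 + 34320 = 71078.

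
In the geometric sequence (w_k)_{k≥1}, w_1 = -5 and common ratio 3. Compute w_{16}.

w_k = (-5)·3^(k-1).
w_{16} = (-5)·3^15 = -71744535.

-71744535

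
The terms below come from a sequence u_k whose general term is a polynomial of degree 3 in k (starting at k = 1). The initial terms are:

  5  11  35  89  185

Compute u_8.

845

1st diffs: 6, 24, 54, 96.
2nd diffs: 18, 30, 42.
3rd diffs: 12, 12 (constant).
Newton forward-difference form: u_k = 5 + 6·C(k-1,1) + 18·C(k-1,2) + 12·C(k-1,3).
At k = 8: k-1 = 7, so u_8 = 5 + 42 + 378 + 420 = 845.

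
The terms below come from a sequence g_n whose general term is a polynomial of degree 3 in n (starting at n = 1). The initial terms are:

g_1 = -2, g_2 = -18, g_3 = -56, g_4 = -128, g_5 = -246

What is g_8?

1st diffs: -16, -38, -72, -118.
2nd diffs: -22, -34, -46.
3rd diffs: -12, -12 (constant).
Newton forward-difference form: g_n = -2 + (-16)·C(n-1,1) + (-22)·C(n-1,2) + (-12)·C(n-1,3).
At n = 8: n-1 = 7, so g_8 = -2 - 112 - 462 - 420 = -996.

-996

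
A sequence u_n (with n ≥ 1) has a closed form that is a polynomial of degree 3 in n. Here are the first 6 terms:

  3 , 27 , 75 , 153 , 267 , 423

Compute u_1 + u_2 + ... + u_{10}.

5250

1st diffs: 24, 48, 78, 114, 156.
2nd diffs: 24, 30, 36, 42.
3rd diffs: 6, 6, 6 (constant).
So u_n = n^3 + 6n^2 - n - 3.
Continuing: 627, 885, 1203, 1587.
Summing n = 1..10 (10 terms) gives 5250.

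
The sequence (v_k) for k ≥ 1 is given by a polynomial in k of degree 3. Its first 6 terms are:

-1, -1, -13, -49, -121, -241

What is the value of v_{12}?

-2641

1st diffs: 0, -12, -36, -72, -120.
2nd diffs: -12, -24, -36, -48.
3rd diffs: -12, -12, -12 (constant).
Newton forward-difference form: v_k = -1 + (-12)·C(k-1,2) + (-12)·C(k-1,3).
At k = 12: k-1 = 11, so v_{12} = -1 - 660 - 1980 = -2641.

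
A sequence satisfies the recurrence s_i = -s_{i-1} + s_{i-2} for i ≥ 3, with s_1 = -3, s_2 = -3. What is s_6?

Applying the relation repeatedly:
s_3 = 0;  s_4 = -3;  s_5 = 3;  s_6 = -6.

-6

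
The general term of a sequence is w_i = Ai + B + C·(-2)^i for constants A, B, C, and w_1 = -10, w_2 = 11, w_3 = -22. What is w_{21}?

Plug in i = 1, 2, 3: A + B - 2C = -10; 2A + B + 4C = 11; 3A + B - 8C = -22.
Subtracting the first from the second: A + 6C = 21.
Subtracting the second from the third: A - 12C = -33.
Solving: C = 3, A = 3, then B = -7.
So w_i = 3·i + (-7) + 3·(-2)^i; at i=21 this is -6291400.

-6291400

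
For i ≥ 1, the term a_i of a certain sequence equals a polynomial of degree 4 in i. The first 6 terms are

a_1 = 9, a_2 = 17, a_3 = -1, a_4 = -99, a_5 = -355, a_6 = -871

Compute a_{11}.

1st diffs: 8, -18, -98, -256, -516.
2nd diffs: -26, -80, -158, -260.
3rd diffs: -54, -78, -102.
4th diffs: -24, -24 (constant).
So a_i = -i^4 + i^3 + 6i^2 - 2i + 5.
Evaluating at i = 11 gives a_{11} = -12601.

-12601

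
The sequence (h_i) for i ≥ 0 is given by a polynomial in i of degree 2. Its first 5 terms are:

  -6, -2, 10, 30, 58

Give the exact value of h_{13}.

670

1st diffs: 4, 12, 20, 28.
2nd diffs: 8, 8, 8 (constant).
Newton forward-difference form: h_i = -6 + 4·C(i,1) + 8·C(i,2).
At i = 13: i = 13, so h_{13} = -6 + 52 + 624 = 670.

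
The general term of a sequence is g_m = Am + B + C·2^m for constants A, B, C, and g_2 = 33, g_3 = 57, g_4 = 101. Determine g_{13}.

41017

At m = 2, 3, 4: 2A + B + 4C = 33; 3A + B + 8C = 57; 4A + B + 16C = 101.
Subtracting the first from the second: A + 4C = 24.
Subtracting the second from the third: A + 8C = 44.
Solving: C = 5, A = 4, then B = 5.
Therefore g_{13} = 52 + 5 + 5·8192 = 41017.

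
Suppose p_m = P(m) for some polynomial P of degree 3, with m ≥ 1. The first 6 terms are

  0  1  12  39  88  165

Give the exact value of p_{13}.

1st diffs: 1, 11, 27, 49, 77.
2nd diffs: 10, 16, 22, 28.
3rd diffs: 6, 6, 6 (constant).
Newton forward-difference form: p_m = 1·C(m-1,1) + 10·C(m-1,2) + 6·C(m-1,3).
At m = 13: m-1 = 12, so p_{13} = 12 + 660 + 1320 = 1992.

1992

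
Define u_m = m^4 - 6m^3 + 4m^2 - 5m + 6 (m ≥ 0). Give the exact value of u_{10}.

u_{10} = 1·10^4 - 6·10^3 + 4·10^2 - 5·10 + 6 = 4356.

4356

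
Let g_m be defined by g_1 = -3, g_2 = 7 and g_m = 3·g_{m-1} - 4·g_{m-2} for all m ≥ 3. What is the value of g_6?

Applying the relation repeatedly:
g_3 = 33;  g_4 = 71;  g_5 = 81;  g_6 = -41.

-41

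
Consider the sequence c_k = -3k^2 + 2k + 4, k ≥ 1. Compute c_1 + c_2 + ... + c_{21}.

-9387

Over k = 1..21: Σk = 231, Σk² = 3311.
Total = (-3)·3311 + (2)·231 + (4)·21 = -9387.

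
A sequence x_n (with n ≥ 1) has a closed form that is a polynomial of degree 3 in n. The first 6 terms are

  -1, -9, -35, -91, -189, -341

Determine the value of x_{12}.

-3059

1st diffs: -8, -26, -56, -98, -152.
2nd diffs: -18, -30, -42, -54.
3rd diffs: -12, -12, -12 (constant).
Newton forward-difference form: x_n = -1 + (-8)·C(n-1,1) + (-18)·C(n-1,2) + (-12)·C(n-1,3).
At n = 12: n-1 = 11, so x_{12} = -1 - 88 - 990 - 1980 = -3059.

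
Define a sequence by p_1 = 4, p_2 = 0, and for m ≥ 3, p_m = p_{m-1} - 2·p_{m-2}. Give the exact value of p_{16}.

728

Applying the relation repeatedly:
p_3 = -8, p_4 = -8, p_5 = 8, …, p_{13} = -184, p_{14} = -360, p_{15} = 8, p_{16} = 728.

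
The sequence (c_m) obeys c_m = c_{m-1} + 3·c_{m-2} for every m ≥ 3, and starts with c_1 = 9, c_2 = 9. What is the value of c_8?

1953

c_3 = 36; c_4 = 63; c_5 = 171; c_6 = 360; c_7 = 873; c_8 = 1953.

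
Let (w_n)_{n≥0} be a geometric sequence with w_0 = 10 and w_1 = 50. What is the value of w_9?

Common ratio r = 5.
w_n = 10·5^(n-0).
w_9 = 10·5^9 = 19531250.

19531250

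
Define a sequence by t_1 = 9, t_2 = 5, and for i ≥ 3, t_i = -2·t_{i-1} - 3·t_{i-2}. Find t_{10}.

Compute successive terms:
t_3 = -37, t_4 = 59, t_5 = -7, t_6 = -163, t_7 = 347, t_8 = -205, t_9 = -631, t_{10} = 1877.

1877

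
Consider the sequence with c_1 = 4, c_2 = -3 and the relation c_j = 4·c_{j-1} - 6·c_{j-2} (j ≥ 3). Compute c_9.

Step forward from the initial values:
c_3 = -36  c_4 = -126  c_5 = -288  c_6 = -396  c_7 = 144  c_8 = 2952  c_9 = 10944.

10944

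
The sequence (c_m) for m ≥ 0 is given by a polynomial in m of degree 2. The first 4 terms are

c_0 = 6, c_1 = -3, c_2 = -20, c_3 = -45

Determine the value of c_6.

1st diffs: -9, -17, -25.
2nd diffs: -8, -8 (constant).
Newton forward-difference form: c_m = 6 + (-9)·C(m,1) + (-8)·C(m,2).
At m = 6: m = 6, so c_6 = 6 - 54 - 120 = -168.

-168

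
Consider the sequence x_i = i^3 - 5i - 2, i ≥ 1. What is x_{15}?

x_{15} = 1·15^3 - 5·15 - 2 = 3298.

3298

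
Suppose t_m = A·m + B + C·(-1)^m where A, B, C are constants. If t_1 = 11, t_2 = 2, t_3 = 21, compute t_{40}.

Write the equations: A + B - C = 11; 2A + B + C = 2; 3A + B - C = 21.
Subtracting the first from the second: A + 2C = -9.
Subtracting the second from the third: A - 2C = 19.
Solving: C = -7, A = 5, then B = -1.
Hence t_{40} = 5·40 + (-1) + (-7)·1 = 192.

192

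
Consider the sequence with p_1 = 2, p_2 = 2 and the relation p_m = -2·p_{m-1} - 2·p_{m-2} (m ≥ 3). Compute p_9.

Compute successive terms:
p_3 = -8  p_4 = 12  p_5 = -8  p_6 = -8  p_7 = 32  p_8 = -48  p_9 = 32.

32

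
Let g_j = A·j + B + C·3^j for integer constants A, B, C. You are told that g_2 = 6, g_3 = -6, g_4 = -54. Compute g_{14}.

-4782882

Plug in j = 2, 3, 4: 2A + B + 9C = 6; 3A + B + 27C = -6; 4A + B + 81C = -54.
Subtracting the first from the second: A + 18C = -12.
Subtracting the second from the third: A + 54C = -48.
Solving: C = -1, A = 6, then B = 3.
So g_j = 6·j + 3 + (-1)·3^j; at j=14 this is -4782882.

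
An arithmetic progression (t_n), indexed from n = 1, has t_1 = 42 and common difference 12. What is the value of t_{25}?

330

t_n = 42 + (n - 1)·12.
t_{25} = 42 + 24·12 = 330.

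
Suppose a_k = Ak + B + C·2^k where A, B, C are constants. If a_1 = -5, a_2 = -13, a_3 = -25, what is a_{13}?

Write the equations: A + B + 2C = -5; 2A + B + 4C = -13; 3A + B + 8C = -25.
Subtracting the first from the second: A + 2C = -8.
Subtracting the second from the third: A + 4C = -12.
Solving: C = -2, A = -4, then B = 3.
So a_k = -4·k + 3 + (-2)·2^k; at k=13 this is -16433.

-16433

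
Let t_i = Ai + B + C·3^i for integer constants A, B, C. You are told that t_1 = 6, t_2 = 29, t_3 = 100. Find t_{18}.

1549681933

Plug in i = 1, 2, 3: A + B + 3C = 6; 2A + B + 9C = 29; 3A + B + 27C = 100.
Subtracting the first from the second: A + 6C = 23.
Subtracting the second from the third: A + 18C = 71.
Solving: C = 4, A = -1, then B = -5.
Therefore t_{18} = -18 + (-5) + 4·387420489 = 1549681933.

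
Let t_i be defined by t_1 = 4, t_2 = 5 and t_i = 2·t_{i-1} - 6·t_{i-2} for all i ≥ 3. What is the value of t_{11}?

Applying the relation repeatedly:
t_3 = -14  t_4 = -58  t_5 = -32  t_6 = 284  t_7 = 760  t_8 = -184  t_9 = -4928  t_{10} = -8752  t_{11} = 12064.

12064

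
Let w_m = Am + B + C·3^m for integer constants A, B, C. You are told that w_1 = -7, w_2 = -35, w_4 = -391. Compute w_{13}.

Plug in m = 1, 2, 4: A + B + 3C = -7; 2A + B + 9C = -35; 4A + B + 81C = -391.
Subtracting the first from the second: A + 6C = -28.
Subtracting the second from the third: 2A + 72C = -356.
Solving: C = -5, A = 2, then B = 6.
Hence w_{13} = 2·13 + 6 + (-5)·1594323 = -7971583.

-7971583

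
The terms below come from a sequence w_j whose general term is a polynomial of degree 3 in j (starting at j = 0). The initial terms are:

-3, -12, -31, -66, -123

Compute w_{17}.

1st diffs: -9, -19, -35, -57.
2nd diffs: -10, -16, -22.
3rd diffs: -6, -6 (constant).
So w_j = -j^3 - 2j^2 - 6j - 3.
Evaluating at j = 17 gives w_{17} = -5596.

-5596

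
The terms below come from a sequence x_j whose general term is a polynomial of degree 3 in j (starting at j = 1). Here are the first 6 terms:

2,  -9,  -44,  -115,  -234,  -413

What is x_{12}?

-3419

1st diffs: -11, -35, -71, -119, -179.
2nd diffs: -24, -36, -48, -60.
3rd diffs: -12, -12, -12 (constant).
Newton forward-difference form: x_j = 2 + (-11)·C(j-1,1) + (-24)·C(j-1,2) + (-12)·C(j-1,3).
At j = 12: j-1 = 11, so x_{12} = 2 - 121 - 1320 - 1980 = -3419.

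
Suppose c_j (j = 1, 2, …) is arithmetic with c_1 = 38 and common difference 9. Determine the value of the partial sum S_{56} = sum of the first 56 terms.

15988

c_j = 38 + (j - 1)·9.
c_{56} = 533; S = 56·(38 + 533)/2 = 15988.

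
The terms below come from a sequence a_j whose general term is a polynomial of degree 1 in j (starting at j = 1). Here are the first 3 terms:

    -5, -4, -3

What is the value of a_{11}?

1st diffs: 1, 1 (constant).
So a_j = j - 6.
Evaluating at j = 11 gives a_{11} = 5.

5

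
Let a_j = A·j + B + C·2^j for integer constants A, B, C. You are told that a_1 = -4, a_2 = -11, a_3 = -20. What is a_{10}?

At j = 1, 2, 3: A + B + 2C = -4; 2A + B + 4C = -11; 3A + B + 8C = -20.
Subtracting the first from the second: A + 2C = -7.
Subtracting the second from the third: A + 4C = -9.
Solving: C = -1, A = -5, then B = 3.
Therefore a_{10} = -50 + 3 + (-1)·1024 = -1071.

-1071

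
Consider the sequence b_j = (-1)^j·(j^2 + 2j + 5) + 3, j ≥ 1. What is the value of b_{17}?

-325

(-1)^17 = -1; j^2 + 2j + 5 at j=17 is 328; so b_{17} = -325.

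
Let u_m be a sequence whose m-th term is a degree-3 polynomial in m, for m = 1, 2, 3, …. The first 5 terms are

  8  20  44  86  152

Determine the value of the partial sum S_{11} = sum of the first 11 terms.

1st diffs: 12, 24, 42, 66.
2nd diffs: 12, 18, 24.
3rd diffs: 6, 6 (constant).
Newton forward-difference form: u_m = 8 + 12·C(m-1,1) + 12·C(m-1,2) + 6·C(m-1,3).
Continuing: …, 248, 380, 554, 776, …, u_{11} = 1388.
Summing m = 1..11 (11 terms) gives 4708.

4708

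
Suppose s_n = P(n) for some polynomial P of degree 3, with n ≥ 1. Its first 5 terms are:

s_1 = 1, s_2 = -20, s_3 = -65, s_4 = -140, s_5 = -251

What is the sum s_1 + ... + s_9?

1st diffs: -21, -45, -75, -111.
2nd diffs: -24, -30, -36.
3rd diffs: -6, -6 (constant).
So s_n = -n^3 - 6n^2 + 4n + 4.
Continuing: -404, -605, -860, -1175.
Summing n = 1..9 (9 terms) gives -3519.

-3519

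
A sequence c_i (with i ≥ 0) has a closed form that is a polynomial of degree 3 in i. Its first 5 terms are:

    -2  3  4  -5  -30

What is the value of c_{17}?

1st diffs: 5, 1, -9, -25.
2nd diffs: -4, -10, -16.
3rd diffs: -6, -6 (constant).
Newton forward-difference form: c_i = -2 + 5·C(i,1) + (-4)·C(i,2) + (-6)·C(i,3).
At i = 17: i = 17, so c_{17} = -2 + 85 - 544 - 4080 = -4541.

-4541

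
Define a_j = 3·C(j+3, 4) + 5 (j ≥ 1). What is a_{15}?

9185

C(18, 4) = 3060, so a_{15} = 9185.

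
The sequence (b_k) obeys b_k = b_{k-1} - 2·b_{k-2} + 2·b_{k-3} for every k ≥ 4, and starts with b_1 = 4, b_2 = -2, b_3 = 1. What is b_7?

-5

b_4 = 13, b_5 = 7, b_6 = -17, b_7 = -5.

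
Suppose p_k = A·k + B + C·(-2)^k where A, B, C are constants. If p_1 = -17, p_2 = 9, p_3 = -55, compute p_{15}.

-163903

At k = 1, 2, 3: A + B - 2C = -17; 2A + B + 4C = 9; 3A + B - 8C = -55.
Subtracting the first from the second: A + 6C = 26.
Subtracting the second from the third: A - 12C = -64.
Solving: C = 5, A = -4, then B = -3.
So p_k = -4·k + (-3) + 5·(-2)^k; at k=15 this is -163903.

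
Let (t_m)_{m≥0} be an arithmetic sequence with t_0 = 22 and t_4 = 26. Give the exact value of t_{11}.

Common difference d = (26 - 22) / (4 - 0) = 1.
t_m = 22 + (m - 0)·1.
t_{11} = 22 + 11·1 = 33.

33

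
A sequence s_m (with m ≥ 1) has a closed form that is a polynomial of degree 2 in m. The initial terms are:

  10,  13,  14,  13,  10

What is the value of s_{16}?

1st diffs: 3, 1, -1, -3.
2nd diffs: -2, -2, -2 (constant).
Newton forward-difference form: s_m = 10 + 3·C(m-1,1) + (-2)·C(m-1,2).
At m = 16: m-1 = 15, so s_{16} = 10 + 45 - 210 = -155.

-155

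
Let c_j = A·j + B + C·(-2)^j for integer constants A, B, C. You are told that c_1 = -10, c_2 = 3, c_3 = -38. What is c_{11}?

At j = 1, 2, 3: A + B - 2C = -10; 2A + B + 4C = 3; 3A + B - 8C = -38.
Subtracting the first from the second: A + 6C = 13.
Subtracting the second from the third: A - 12C = -41.
Solving: C = 3, A = -5, then B = 1.
Hence c_{11} = -5·11 + 1 + 3·(-2048) = -6198.

-6198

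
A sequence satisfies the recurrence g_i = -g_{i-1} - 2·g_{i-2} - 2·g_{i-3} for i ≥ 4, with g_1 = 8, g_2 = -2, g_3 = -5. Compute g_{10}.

23

Compute successive terms:
g_4 = -7; g_5 = 21; g_6 = 3; g_7 = -31; g_8 = -17; g_9 = 73; g_{10} = 23.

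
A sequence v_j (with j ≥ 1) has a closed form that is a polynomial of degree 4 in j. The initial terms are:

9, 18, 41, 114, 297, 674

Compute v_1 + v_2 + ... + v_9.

9141

1st diffs: 9, 23, 73, 183, 377.
2nd diffs: 14, 50, 110, 194.
3rd diffs: 36, 60, 84.
4th diffs: 24, 24 (constant).
Newton forward-difference form: v_j = 9 + 9·C(j-1,1) + 14·C(j-1,2) + 36·C(j-1,3) + 24·C(j-1,4).
Continuing: 1353, 2466, 4169.
Summing j = 1..9 (9 terms) gives 9141.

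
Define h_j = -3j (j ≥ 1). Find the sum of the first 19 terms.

-570

Over j = 1..19: Σj = 190.
Total = (-3)·190 = -570.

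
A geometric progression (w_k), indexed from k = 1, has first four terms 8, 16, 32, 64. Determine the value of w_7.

512

Common ratio r = 2.
w_k = 8·2^(k-1).
w_7 = 8·2^6 = 512.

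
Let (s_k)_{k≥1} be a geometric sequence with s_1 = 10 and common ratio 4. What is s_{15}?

2684354560

s_k = 10·4^(k-1).
s_{15} = 10·4^14 = 2684354560.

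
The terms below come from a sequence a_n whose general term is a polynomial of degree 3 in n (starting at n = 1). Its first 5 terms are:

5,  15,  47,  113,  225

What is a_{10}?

1st diffs: 10, 32, 66, 112.
2nd diffs: 22, 34, 46.
3rd diffs: 12, 12 (constant).
Newton forward-difference form: a_n = 5 + 10·C(n-1,1) + 22·C(n-1,2) + 12·C(n-1,3).
At n = 10: n-1 = 9, so a_{10} = 5 + 90 + 792 + 1008 = 1895.

1895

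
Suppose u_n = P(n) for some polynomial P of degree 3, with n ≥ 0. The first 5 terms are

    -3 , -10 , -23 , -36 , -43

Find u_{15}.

1st diffs: -7, -13, -13, -7.
2nd diffs: -6, 0, 6.
3rd diffs: 6, 6 (constant).
So u_n = n^3 - 6n^2 - 2n - 3.
Evaluating at n = 15 gives u_{15} = 1992.

1992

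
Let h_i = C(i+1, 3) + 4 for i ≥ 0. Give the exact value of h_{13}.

368

C(14, 3) = 364, so h_{13} = 368.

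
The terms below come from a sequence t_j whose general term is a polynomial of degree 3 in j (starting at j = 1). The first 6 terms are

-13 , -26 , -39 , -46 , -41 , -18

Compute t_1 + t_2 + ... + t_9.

1st diffs: -13, -13, -7, 5, 23.
2nd diffs: 0, 6, 12, 18.
3rd diffs: 6, 6, 6 (constant).
Newton forward-difference form: t_j = -13 + (-13)·C(j-1,1) + 6·C(j-1,3).
Continuing: 29, 106, 219.
Summing j = 1..9 (9 terms) gives 171.

171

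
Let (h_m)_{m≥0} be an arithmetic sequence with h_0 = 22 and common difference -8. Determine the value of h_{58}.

h_m = 22 + (m - 0)·(-8).
h_{58} = 22 + 58·(-8) = -442.

-442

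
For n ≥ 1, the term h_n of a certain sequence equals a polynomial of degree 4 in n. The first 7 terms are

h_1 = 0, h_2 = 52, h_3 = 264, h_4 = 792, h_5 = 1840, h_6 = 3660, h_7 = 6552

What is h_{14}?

92092

1st diffs: 52, 212, 528, 1048, 1820, 2892.
2nd diffs: 160, 316, 520, 772, 1072.
3rd diffs: 156, 204, 252, 300.
4th diffs: 48, 48, 48 (constant).
So h_n = 2n^4 + 6n^3 - 6n^2 - 2n.
Evaluating at n = 14 gives h_{14} = 92092.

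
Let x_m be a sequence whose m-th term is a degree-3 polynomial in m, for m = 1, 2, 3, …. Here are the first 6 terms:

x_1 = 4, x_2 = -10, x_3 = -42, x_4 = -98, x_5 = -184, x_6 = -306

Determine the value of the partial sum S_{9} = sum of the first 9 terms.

1st diffs: -14, -32, -56, -86, -122.
2nd diffs: -18, -24, -30, -36.
3rd diffs: -6, -6, -6 (constant).
Newton forward-difference form: x_m = 4 + (-14)·C(m-1,1) + (-18)·C(m-1,2) + (-6)·C(m-1,3).
Continuing: -470, -682, -948.
Summing m = 1..9 (9 terms) gives -2736.

-2736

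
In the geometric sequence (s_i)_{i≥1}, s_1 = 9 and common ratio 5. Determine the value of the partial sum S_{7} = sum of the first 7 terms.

175779

s_i = 9·5^(i-1).
S = 9·(5^7 - 1)/(5 - 1) = 9·(78125 - 1)/(4) = 175779.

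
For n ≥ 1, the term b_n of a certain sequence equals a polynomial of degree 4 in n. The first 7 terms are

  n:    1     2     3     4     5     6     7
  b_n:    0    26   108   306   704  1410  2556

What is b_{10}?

1st diffs: 26, 82, 198, 398, 706, 1146.
2nd diffs: 56, 116, 200, 308, 440.
3rd diffs: 60, 84, 108, 132.
4th diffs: 24, 24, 24 (constant).
Newton forward-difference form: b_n = 26·C(n-1,1) + 56·C(n-1,2) + 60·C(n-1,3) + 24·C(n-1,4).
At n = 10: n-1 = 9, so b_{10} = 234 + 2016 + 5040 + 3024 = 10314.

10314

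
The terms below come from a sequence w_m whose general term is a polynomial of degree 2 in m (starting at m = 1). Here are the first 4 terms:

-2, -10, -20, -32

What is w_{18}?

-410

1st diffs: -8, -10, -12.
2nd diffs: -2, -2 (constant).
So w_m = -m^2 - 5m + 4.
Evaluating at m = 18 gives w_{18} = -410.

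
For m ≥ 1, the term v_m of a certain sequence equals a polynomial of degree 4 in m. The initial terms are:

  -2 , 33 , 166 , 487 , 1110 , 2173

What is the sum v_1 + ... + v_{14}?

176967

1st diffs: 35, 133, 321, 623, 1063.
2nd diffs: 98, 188, 302, 440.
3rd diffs: 90, 114, 138.
4th diffs: 24, 24 (constant).
Newton forward-difference form: v_m = -2 + 35·C(m-1,1) + 98·C(m-1,2) + 90·C(m-1,3) + 24·C(m-1,4).
Continuing: …, 3838, 6291, 9742, 14425, …, v_{14} = 50997.
Summing m = 1..14 (14 terms) gives 176967.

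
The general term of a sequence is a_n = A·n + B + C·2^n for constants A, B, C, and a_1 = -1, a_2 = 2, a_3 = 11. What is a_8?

Plug in n = 1, 2, 3: A + B + 2C = -1; 2A + B + 4C = 2; 3A + B + 8C = 11.
Subtracting the first from the second: A + 2C = 3.
Subtracting the second from the third: A + 4C = 9.
Solving: C = 3, A = -3, then B = -4.
So a_n = -3·n + (-4) + 3·2^n; at n=8 this is 740.

740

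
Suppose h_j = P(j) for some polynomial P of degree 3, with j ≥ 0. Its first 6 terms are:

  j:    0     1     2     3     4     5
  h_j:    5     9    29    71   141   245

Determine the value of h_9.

1st diffs: 4, 20, 42, 70, 104.
2nd diffs: 16, 22, 28, 34.
3rd diffs: 6, 6, 6 (constant).
Newton forward-difference form: h_j = 5 + 4·C(j,1) + 16·C(j,2) + 6·C(j,3).
At j = 9: j = 9, so h_9 = 5 + 36 + 576 + 504 = 1121.

1121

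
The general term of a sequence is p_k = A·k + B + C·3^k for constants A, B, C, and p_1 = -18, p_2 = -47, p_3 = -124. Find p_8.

-26285

At k = 1, 2, 3: A + B + 3C = -18; 2A + B + 9C = -47; 3A + B + 27C = -124.
Subtracting the first from the second: A + 6C = -29.
Subtracting the second from the third: A + 18C = -77.
Solving: C = -4, A = -5, then B = -1.
Therefore p_8 = -40 + (-1) + (-4)·6561 = -26285.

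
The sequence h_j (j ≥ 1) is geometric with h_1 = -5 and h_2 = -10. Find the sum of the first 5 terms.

Common ratio r = 2.
h_j = (-5)·2^(j-1).
S = (-5)·(2^5 - 1)/(2 - 1) = (-5)·(32 - 1)/(1) = -155.

-155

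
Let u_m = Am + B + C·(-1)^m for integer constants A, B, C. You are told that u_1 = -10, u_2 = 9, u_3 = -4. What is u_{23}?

The three given values yield: A + B - C = -10; 2A + B + C = 9; 3A + B - C = -4.
Subtracting the first from the second: A + 2C = 19.
Subtracting the second from the third: A - 2C = -13.
Solving: C = 8, A = 3, then B = -5.
So u_m = 3·m + (-5) + 8·(-1)^m; at m=23 this is 56.

56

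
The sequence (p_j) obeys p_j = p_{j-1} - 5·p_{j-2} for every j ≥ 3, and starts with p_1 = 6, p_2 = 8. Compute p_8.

p_3 = -22; p_4 = -62; p_5 = 48; p_6 = 358; p_7 = 118; p_8 = -1672.

-1672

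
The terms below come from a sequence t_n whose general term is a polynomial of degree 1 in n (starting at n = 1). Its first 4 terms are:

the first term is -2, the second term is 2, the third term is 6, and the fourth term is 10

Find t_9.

30

1st diffs: 4, 4, 4 (constant).
So t_n = 4n - 6.
Evaluating at n = 9 gives t_9 = 30.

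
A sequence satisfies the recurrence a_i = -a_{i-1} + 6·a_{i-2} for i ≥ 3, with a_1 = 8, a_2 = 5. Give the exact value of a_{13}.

1192927

Compute successive terms:
a_3 = 43; a_4 = -13; a_5 = 271; …; a_{10} = -40333; a_{11} = 135847; a_{12} = -377845; a_{13} = 1192927.
(Characteristic roots are 2 and -3.)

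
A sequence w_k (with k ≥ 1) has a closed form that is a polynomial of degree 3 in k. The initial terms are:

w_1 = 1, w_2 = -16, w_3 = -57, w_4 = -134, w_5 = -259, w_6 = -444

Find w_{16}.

1st diffs: -17, -41, -77, -125, -185.
2nd diffs: -24, -36, -48, -60.
3rd diffs: -12, -12, -12 (constant).
So w_k = -2k^3 - 3k + 6.
Evaluating at k = 16 gives w_{16} = -8234.

-8234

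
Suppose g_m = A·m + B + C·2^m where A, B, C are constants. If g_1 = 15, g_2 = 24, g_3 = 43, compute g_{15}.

Write the equations: A + B + 2C = 15; 2A + B + 4C = 24; 3A + B + 8C = 43.
Subtracting the first from the second: A + 2C = 9.
Subtracting the second from the third: A + 4C = 19.
Solving: C = 5, A = -1, then B = 6.
Therefore g_{15} = -15 + 6 + 5·32768 = 163831.

163831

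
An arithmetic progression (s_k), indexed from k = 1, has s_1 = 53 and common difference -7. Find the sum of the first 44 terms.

s_k = 53 + (k - 1)·(-7).
s_{44} = -248; S = 44·(53 + (-248))/2 = -4290.

-4290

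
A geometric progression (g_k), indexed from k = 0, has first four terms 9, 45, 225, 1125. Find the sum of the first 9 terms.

Common ratio r = 5.
g_k = 9·5^(k-0).
S = 9·(5^9 - 1)/(5 - 1) = 9·(1953125 - 1)/(4) = 4394529.

4394529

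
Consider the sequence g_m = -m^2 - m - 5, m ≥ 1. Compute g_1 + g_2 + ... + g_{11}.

Over m = 1..11: Σm = 66, Σm² = 506.
Total = (-1)·506 + (-1)·66 + (-5)·11 = -627.

-627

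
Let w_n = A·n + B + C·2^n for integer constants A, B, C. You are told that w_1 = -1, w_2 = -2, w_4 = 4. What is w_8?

At n = 1, 2, 4: A + B + 2C = -1; 2A + B + 4C = -2; 4A + B + 16C = 4.
Subtracting the first from the second: A + 2C = -1.
Subtracting the second from the third: 2A + 12C = 6.
Solving: C = 1, A = -3, then B = 0.
So w_n = -3·n + 0 + 1·2^n; at n=8 this is 232.

232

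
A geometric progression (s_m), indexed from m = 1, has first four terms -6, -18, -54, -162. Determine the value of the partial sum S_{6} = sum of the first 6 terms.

Common ratio r = 3.
s_m = (-6)·3^(m-1).
S = (-6)·(3^6 - 1)/(3 - 1) = (-6)·(729 - 1)/(2) = -2184.

-2184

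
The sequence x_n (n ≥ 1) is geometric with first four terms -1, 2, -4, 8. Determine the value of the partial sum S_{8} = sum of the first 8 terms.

Common ratio r = -2.
x_n = (-1)·(-2)^(n-1).
S = (-1)·((-2)^8 - 1)/(-2 - 1) = (-1)·(256 - 1)/(-3) = 85.

85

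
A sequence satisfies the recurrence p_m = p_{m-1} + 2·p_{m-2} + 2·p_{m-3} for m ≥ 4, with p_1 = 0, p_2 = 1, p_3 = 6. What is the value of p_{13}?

15230

Iterate the recurrence:
p_4 = 8  p_5 = 22  p_6 = 50  p_7 = 110  p_8 = 254  p_9 = 574  p_{10} = 1302  p_{11} = 2958  p_{12} = 6710  p_{13} = 15230.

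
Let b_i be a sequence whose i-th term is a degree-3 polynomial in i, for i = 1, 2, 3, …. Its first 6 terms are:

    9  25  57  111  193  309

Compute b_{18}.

1st diffs: 16, 32, 54, 82, 116.
2nd diffs: 16, 22, 28, 34.
3rd diffs: 6, 6, 6 (constant).
Newton forward-difference form: b_i = 9 + 16·C(i-1,1) + 16·C(i-1,2) + 6·C(i-1,3).
At i = 18: i-1 = 17, so b_{18} = 9 + 272 + 2176 + 4080 = 6537.

6537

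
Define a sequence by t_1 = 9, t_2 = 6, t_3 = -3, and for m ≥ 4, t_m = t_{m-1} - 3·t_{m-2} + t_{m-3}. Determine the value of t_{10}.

186

t_4 = -12;  t_5 = 3;  t_6 = 36;  t_7 = 15;  t_8 = -90;  t_9 = -99;  t_{10} = 186.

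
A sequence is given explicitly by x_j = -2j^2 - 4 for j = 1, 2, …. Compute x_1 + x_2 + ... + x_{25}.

Over j = 1..25: Σj = 325, Σj² = 5525.
Total = (-2)·5525 + (-4)·25 = -11150.

-11150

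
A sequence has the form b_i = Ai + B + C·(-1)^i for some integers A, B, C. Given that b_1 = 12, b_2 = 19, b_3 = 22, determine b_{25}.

Write the equations: A + B - C = 12; 2A + B + C = 19; 3A + B - C = 22.
Subtracting the first from the second: A + 2C = 7.
Subtracting the second from the third: A - 2C = 3.
Solving: C = 1, A = 5, then B = 8.
Therefore b_{25} = 125 + 8 + 1·(-1) = 132.

132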